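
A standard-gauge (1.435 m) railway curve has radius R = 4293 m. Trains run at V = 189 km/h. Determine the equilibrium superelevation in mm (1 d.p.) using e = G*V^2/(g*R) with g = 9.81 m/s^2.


Convert speed: V = 189 / 3.6 = 52.5 m/s
Apply formula: e = 1.435 * 52.5^2 / (9.81 * 4293)
e = 1.435 * 2756.25 / 42114.33
e = 0.093916 m = 93.9 mm

93.9


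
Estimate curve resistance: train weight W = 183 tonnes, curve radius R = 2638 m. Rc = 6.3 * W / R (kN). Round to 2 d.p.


Rc = 6.3 * W / R
Rc = 6.3 * 183 / 2638
Rc = 1152.9 / 2638
Rc = 0.44 kN

0.44


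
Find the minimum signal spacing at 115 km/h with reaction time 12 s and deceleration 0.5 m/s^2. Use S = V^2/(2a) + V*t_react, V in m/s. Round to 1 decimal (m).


V = 115 / 3.6 = 31.9444 m/s
Braking distance = 31.9444^2 / (2*0.5) = 1020.4475 m
Sighting distance = 31.9444 * 12 = 383.3333 m
S = 1020.4475 + 383.3333 = 1403.8 m

1403.8


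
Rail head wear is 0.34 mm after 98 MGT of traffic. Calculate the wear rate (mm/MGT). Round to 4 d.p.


Wear rate = total wear / cumulative tonnage
Rate = 0.34 / 98
Rate = 0.0035 mm/MGT

0.0035


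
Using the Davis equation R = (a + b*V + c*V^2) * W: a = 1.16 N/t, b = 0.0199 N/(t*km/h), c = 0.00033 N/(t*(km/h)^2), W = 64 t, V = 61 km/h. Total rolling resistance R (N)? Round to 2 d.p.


b*V = 0.0199 * 61 = 1.2139
c*V^2 = 0.00033 * 3721 = 1.22793
R_per_t = 1.16 + 1.2139 + 1.22793 = 3.60183 N/t
R_total = 3.60183 * 64 = 230.52 N

230.52


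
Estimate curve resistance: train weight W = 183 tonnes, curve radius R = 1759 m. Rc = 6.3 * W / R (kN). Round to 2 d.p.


Rc = 6.3 * W / R
Rc = 6.3 * 183 / 1759
Rc = 1152.9 / 1759
Rc = 0.66 kN

0.66


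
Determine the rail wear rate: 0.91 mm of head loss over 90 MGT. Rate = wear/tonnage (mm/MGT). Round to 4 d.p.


Wear rate = total wear / cumulative tonnage
Rate = 0.91 / 90
Rate = 0.0101 mm/MGT

0.0101


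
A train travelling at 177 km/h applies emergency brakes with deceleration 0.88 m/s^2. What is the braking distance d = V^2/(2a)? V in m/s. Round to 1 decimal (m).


Convert speed: V = 177 / 3.6 = 49.1667 m/s
V^2 = 2417.3611
d = 2417.3611 / (2 * 0.88)
d = 2417.3611 / 1.76
d = 1373.5 m

1373.5


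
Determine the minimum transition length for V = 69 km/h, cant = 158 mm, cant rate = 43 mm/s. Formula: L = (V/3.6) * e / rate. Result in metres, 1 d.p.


Convert speed: V = 69 / 3.6 = 19.1667 m/s
L = 19.1667 * 158 / 43
L = 3028.3333 / 43
L = 70.4 m

70.4


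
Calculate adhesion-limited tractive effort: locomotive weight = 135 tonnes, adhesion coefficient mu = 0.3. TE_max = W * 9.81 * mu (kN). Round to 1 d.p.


TE_max = W * g * mu
TE_max = 135 * 9.81 * 0.3
TE_max = 1324.35 * 0.3
TE_max = 397.3 kN

397.3


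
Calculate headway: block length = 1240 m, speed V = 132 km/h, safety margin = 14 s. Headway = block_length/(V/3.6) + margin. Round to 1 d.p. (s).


V = 132 / 3.6 = 36.6667 m/s
Block traversal time = 1240 / 36.6667 = 33.8182 s
Headway = 33.8182 + 14
Headway = 47.8 s

47.8


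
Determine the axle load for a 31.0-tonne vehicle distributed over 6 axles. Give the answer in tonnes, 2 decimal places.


Load per axle = total weight / number of axles
Load = 31.0 / 6
Load = 5.17 tonnes

5.17


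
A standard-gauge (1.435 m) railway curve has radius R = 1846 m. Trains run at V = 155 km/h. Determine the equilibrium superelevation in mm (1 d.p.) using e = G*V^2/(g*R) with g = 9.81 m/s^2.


Convert speed: V = 155 / 3.6 = 43.0556 m/s
Apply formula: e = 1.435 * 43.0556^2 / (9.81 * 1846)
e = 1.435 * 1853.7809 / 18109.26
e = 0.146896 m = 146.9 mm

146.9


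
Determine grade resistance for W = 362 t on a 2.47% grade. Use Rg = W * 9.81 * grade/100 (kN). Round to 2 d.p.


Rg = W * 9.81 * grade / 100
Rg = 362 * 9.81 * 2.47 / 100
Rg = 3551.22 * 0.0247
Rg = 87.72 kN

87.72


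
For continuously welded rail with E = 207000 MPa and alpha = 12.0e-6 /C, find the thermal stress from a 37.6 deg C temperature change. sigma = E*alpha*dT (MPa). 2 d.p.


sigma = E * alpha * dT
sigma = 207000 * 12.0e-6 * 37.6
sigma = 2.484 * 37.6
sigma = 93.40 MPa

93.40


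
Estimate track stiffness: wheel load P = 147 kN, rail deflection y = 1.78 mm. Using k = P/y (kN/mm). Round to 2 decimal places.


Track stiffness k = P / y
k = 147 / 1.78
k = 82.58 kN/mm

82.58


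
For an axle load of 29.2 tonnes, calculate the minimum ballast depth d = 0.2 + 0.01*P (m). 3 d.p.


d = 0.2 + 0.01 * 29.2
d = 0.2 + 0.292
d = 0.492 m

0.492


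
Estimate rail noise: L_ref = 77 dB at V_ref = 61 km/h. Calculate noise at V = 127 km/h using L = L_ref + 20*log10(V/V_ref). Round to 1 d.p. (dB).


V/V_ref = 127 / 61 = 2.081967
log10(2.081967) = 0.318474
20 * 0.318474 = 6.3695
L = 77 + 6.3695 = 83.4 dB

83.4


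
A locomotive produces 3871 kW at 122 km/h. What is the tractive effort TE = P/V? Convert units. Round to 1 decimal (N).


Convert: P = 3871 kW = 3871000 W
V = 122 / 3.6 = 33.8889 m/s
TE = 3871000 / 33.8889
TE = 114226.2 N

114226.2


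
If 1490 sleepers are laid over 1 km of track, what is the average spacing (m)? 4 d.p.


Spacing = 1000 m / number of sleepers
Spacing = 1000 / 1490
Spacing = 0.6711 m

0.6711


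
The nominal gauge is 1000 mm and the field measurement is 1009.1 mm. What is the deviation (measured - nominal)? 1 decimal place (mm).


Deviation = measured - nominal
Deviation = 1009.1 - 1000
Deviation = 9.1 mm

9.1


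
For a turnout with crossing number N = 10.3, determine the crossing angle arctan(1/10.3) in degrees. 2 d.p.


1/N = 1/10.3 = 0.097087
angle = arctan(0.097087) = 0.096784 rad
angle = 0.096784 * 180/pi = 5.55 degrees

5.55


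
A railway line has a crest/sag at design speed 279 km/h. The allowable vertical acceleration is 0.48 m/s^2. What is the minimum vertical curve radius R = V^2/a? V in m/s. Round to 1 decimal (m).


Convert speed: V = 279 / 3.6 = 77.5 m/s
V^2 = 6006.25 m^2/s^2
R_v = 6006.25 / 0.48
R_v = 12513.0 m

12513.0


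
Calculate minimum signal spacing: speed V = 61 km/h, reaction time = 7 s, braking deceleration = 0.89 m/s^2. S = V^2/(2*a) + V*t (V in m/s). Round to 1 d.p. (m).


V = 61 / 3.6 = 16.9444 m/s
Braking distance = 16.9444^2 / (2*0.89) = 161.3001 m
Sighting distance = 16.9444 * 7 = 118.6111 m
S = 161.3001 + 118.6111 = 279.9 m

279.9


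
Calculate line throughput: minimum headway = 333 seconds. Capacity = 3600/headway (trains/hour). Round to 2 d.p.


Capacity = 3600 / headway
Capacity = 3600 / 333
Capacity = 10.81 trains/hour

10.81


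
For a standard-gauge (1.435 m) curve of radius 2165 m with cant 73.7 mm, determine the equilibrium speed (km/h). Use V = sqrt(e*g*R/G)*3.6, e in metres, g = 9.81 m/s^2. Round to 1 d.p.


Convert cant: e = 73.7 mm = 0.0737 m
V_ms = sqrt(0.0737 * 9.81 * 2165 / 1.435)
V_ms = sqrt(1090.793383) = 33.0272 m/s
V = 33.0272 * 3.6 = 118.9 km/h

118.9


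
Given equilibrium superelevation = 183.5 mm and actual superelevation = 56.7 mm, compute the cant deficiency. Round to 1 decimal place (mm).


Cant deficiency = equilibrium cant - actual cant
CD = 183.5 - 56.7
CD = 126.8 mm

126.8


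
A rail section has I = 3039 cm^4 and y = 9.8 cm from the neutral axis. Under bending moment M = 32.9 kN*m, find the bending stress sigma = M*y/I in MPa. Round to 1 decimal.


Convert units:
M = 32.9 kN*m = 32900000 N*mm
y = 9.8 cm = 98 mm
I = 3039 cm^4 = 30390000 mm^4
sigma = 32900000 * 98 / 30390000
sigma = 106.1 MPa

106.1


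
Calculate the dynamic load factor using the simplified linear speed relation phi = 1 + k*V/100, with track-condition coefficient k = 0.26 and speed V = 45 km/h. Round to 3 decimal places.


phi = 1 + k * V / 100
phi = 1 + 0.26 * 45 / 100
phi = 1 + 0.117
phi = 1.117

1.117


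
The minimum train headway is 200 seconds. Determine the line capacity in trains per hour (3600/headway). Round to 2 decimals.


Capacity = 3600 / headway
Capacity = 3600 / 200
Capacity = 18.00 trains/hour

18.00


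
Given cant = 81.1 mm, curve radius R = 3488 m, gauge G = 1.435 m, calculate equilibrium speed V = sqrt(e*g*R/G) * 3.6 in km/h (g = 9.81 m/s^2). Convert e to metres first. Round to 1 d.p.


Convert cant: e = 81.1 mm = 0.0811 m
V_ms = sqrt(0.0811 * 9.81 * 3488 / 1.435)
V_ms = sqrt(1933.812828) = 43.9751 m/s
V = 43.9751 * 3.6 = 158.3 km/h

158.3


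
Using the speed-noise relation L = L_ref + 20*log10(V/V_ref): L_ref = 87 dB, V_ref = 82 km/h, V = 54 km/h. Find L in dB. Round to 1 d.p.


V/V_ref = 54 / 82 = 0.658537
log10(0.658537) = -0.18142
20 * -0.18142 = -3.6284
L = 87 + -3.6284 = 83.4 dB

83.4


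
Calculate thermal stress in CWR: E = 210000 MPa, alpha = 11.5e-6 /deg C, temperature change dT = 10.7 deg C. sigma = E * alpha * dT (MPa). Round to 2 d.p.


sigma = E * alpha * dT
sigma = 210000 * 11.5e-6 * 10.7
sigma = 2.415 * 10.7
sigma = 25.84 MPa

25.84


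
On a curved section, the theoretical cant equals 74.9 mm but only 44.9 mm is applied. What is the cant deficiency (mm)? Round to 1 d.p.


Cant deficiency = equilibrium cant - actual cant
CD = 74.9 - 44.9
CD = 30.0 mm

30.0


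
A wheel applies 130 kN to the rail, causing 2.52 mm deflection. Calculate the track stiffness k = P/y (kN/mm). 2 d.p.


Track stiffness k = P / y
k = 130 / 2.52
k = 51.59 kN/mm

51.59


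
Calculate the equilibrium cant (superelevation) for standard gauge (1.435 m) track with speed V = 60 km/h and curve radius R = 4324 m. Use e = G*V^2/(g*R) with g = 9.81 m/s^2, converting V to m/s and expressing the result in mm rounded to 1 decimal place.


Convert speed: V = 60 / 3.6 = 16.6667 m/s
Apply formula: e = 1.435 * 16.6667^2 / (9.81 * 4324)
e = 1.435 * 277.7778 / 42418.44
e = 0.009397 m = 9.4 mm

9.4


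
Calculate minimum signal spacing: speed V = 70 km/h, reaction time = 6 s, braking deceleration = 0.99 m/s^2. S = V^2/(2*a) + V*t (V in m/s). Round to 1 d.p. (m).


V = 70 / 3.6 = 19.4444 m/s
Braking distance = 19.4444^2 / (2*0.99) = 190.9527 m
Sighting distance = 19.4444 * 6 = 116.6667 m
S = 190.9527 + 116.6667 = 307.6 m

307.6


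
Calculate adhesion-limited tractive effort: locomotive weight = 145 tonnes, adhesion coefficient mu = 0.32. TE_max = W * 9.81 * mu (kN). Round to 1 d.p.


TE_max = W * g * mu
TE_max = 145 * 9.81 * 0.32
TE_max = 1422.45 * 0.32
TE_max = 455.2 kN

455.2


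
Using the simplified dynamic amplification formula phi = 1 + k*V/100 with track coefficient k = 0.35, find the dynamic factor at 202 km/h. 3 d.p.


phi = 1 + k * V / 100
phi = 1 + 0.35 * 202 / 100
phi = 1 + 0.707
phi = 1.707

1.707


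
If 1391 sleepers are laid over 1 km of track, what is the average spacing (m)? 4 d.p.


Spacing = 1000 m / number of sleepers
Spacing = 1000 / 1391
Spacing = 0.7189 m

0.7189


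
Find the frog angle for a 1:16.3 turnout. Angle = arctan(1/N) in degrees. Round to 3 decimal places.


1/N = 1/16.3 = 0.06135
angle = arctan(0.06135) = 0.061273 rad
angle = 0.061273 * 180/pi = 3.511 degrees

3.511


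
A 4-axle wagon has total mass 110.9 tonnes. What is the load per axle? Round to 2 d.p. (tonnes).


Load per axle = total weight / number of axles
Load = 110.9 / 4
Load = 27.73 tonnes

27.73


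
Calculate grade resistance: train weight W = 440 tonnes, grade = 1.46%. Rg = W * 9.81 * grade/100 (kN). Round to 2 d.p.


Rg = W * 9.81 * grade / 100
Rg = 440 * 9.81 * 1.46 / 100
Rg = 4316.4 * 0.0146
Rg = 63.02 kN

63.02


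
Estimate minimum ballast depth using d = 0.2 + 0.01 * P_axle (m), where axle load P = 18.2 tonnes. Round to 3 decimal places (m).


d = 0.2 + 0.01 * 18.2
d = 0.2 + 0.182
d = 0.382 m

0.382


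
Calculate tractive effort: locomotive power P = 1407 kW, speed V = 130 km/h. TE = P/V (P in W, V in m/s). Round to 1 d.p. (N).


Convert: P = 1407 kW = 1407000 W
V = 130 / 3.6 = 36.1111 m/s
TE = 1407000 / 36.1111
TE = 38963.1 N

38963.1


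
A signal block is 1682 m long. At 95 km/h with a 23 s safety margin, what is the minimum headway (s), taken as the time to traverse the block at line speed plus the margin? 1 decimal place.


V = 95 / 3.6 = 26.3889 m/s
Block traversal time = 1682 / 26.3889 = 63.7389 s
Headway = 63.7389 + 23
Headway = 86.7 s

86.7


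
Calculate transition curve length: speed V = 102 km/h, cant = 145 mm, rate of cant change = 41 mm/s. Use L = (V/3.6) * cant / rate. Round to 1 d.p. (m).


Convert speed: V = 102 / 3.6 = 28.3333 m/s
L = 28.3333 * 145 / 41
L = 4108.3333 / 41
L = 100.2 m

100.2


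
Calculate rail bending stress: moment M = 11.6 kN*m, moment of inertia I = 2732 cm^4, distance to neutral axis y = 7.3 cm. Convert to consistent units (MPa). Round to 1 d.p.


Convert units:
M = 11.6 kN*m = 11600000 N*mm
y = 7.3 cm = 73 mm
I = 2732 cm^4 = 27320000 mm^4
sigma = 11600000 * 73 / 27320000
sigma = 31.0 MPa

31.0


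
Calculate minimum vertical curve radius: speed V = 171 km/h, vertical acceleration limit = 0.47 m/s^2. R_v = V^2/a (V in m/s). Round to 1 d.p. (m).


Convert speed: V = 171 / 3.6 = 47.5 m/s
V^2 = 2256.25 m^2/s^2
R_v = 2256.25 / 0.47
R_v = 4800.5 m

4800.5


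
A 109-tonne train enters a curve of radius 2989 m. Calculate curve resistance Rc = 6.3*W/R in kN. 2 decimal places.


Rc = 6.3 * W / R
Rc = 6.3 * 109 / 2989
Rc = 686.7 / 2989
Rc = 0.23 kN

0.23


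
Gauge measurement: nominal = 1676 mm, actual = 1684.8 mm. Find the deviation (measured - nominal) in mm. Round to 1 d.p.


Deviation = measured - nominal
Deviation = 1684.8 - 1676
Deviation = 8.8 mm

8.8


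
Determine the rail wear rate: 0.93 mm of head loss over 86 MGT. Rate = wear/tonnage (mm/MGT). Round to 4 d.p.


Wear rate = total wear / cumulative tonnage
Rate = 0.93 / 86
Rate = 0.0108 mm/MGT

0.0108


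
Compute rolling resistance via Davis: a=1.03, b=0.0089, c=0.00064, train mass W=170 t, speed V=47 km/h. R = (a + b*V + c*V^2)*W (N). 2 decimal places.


b*V = 0.0089 * 47 = 0.4183
c*V^2 = 0.00064 * 2209 = 1.41376
R_per_t = 1.03 + 0.4183 + 1.41376 = 2.86206 N/t
R_total = 2.86206 * 170 = 486.55 N

486.55


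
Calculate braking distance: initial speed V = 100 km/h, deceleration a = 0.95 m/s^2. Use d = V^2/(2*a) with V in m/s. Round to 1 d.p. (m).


Convert speed: V = 100 / 3.6 = 27.7778 m/s
V^2 = 771.6049
d = 771.6049 / (2 * 0.95)
d = 771.6049 / 1.9
d = 406.1 m

406.1


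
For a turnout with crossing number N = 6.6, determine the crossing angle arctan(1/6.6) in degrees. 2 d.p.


1/N = 1/6.6 = 0.151515
angle = arctan(0.151515) = 0.150371 rad
angle = 0.150371 * 180/pi = 8.62 degrees

8.62


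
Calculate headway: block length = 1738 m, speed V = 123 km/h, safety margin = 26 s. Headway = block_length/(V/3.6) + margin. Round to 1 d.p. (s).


V = 123 / 3.6 = 34.1667 m/s
Block traversal time = 1738 / 34.1667 = 50.8683 s
Headway = 50.8683 + 26
Headway = 76.9 s

76.9


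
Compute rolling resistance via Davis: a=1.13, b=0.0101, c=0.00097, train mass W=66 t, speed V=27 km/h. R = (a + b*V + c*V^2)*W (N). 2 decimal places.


b*V = 0.0101 * 27 = 0.2727
c*V^2 = 0.00097 * 729 = 0.70713
R_per_t = 1.13 + 0.2727 + 0.70713 = 2.10983 N/t
R_total = 2.10983 * 66 = 139.25 N

139.25


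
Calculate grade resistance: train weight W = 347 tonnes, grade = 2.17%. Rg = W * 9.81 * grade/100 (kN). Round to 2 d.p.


Rg = W * 9.81 * grade / 100
Rg = 347 * 9.81 * 2.17 / 100
Rg = 3404.07 * 0.0217
Rg = 73.87 kN

73.87


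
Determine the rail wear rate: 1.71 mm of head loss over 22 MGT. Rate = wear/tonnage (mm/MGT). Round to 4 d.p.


Wear rate = total wear / cumulative tonnage
Rate = 1.71 / 22
Rate = 0.0777 mm/MGT

0.0777


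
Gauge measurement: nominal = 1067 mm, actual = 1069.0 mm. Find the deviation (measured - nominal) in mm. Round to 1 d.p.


Deviation = measured - nominal
Deviation = 1069.0 - 1067
Deviation = 2.0 mm

2.0


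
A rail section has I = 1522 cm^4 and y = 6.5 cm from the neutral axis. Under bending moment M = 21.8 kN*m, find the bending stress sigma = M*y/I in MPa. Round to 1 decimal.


Convert units:
M = 21.8 kN*m = 21800000 N*mm
y = 6.5 cm = 65 mm
I = 1522 cm^4 = 15220000 mm^4
sigma = 21800000 * 65 / 15220000
sigma = 93.1 MPa

93.1


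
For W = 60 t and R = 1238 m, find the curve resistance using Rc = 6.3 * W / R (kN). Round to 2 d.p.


Rc = 6.3 * W / R
Rc = 6.3 * 60 / 1238
Rc = 378.0 / 1238
Rc = 0.31 kN

0.31


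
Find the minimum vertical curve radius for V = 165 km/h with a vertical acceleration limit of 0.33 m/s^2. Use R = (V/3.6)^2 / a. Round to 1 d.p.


Convert speed: V = 165 / 3.6 = 45.8333 m/s
V^2 = 2100.6944 m^2/s^2
R_v = 2100.6944 / 0.33
R_v = 6365.7 m

6365.7


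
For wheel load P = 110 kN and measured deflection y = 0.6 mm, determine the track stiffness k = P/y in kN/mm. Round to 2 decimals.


Track stiffness k = P / y
k = 110 / 0.6
k = 183.33 kN/mm

183.33


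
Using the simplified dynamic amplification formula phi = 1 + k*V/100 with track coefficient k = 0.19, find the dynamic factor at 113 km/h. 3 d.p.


phi = 1 + k * V / 100
phi = 1 + 0.19 * 113 / 100
phi = 1 + 0.2147
phi = 1.215

1.215


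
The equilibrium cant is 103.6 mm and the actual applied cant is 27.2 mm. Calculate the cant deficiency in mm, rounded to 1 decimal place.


Cant deficiency = equilibrium cant - actual cant
CD = 103.6 - 27.2
CD = 76.4 mm

76.4


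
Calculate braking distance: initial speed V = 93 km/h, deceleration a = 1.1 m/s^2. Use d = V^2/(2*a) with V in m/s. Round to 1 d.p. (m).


Convert speed: V = 93 / 3.6 = 25.8333 m/s
V^2 = 667.3611
d = 667.3611 / (2 * 1.1)
d = 667.3611 / 2.2
d = 303.3 m

303.3


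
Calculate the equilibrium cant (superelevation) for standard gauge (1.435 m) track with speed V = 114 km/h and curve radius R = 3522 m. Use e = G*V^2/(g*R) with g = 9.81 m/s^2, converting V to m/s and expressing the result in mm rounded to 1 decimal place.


Convert speed: V = 114 / 3.6 = 31.6667 m/s
Apply formula: e = 1.435 * 31.6667^2 / (9.81 * 3522)
e = 1.435 * 1002.7778 / 34550.82
e = 0.041648 m = 41.6 mm

41.6


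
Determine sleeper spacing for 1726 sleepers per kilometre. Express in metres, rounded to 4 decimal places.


Spacing = 1000 m / number of sleepers
Spacing = 1000 / 1726
Spacing = 0.5794 m

0.5794


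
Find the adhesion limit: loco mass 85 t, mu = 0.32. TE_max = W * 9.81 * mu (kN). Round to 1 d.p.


TE_max = W * g * mu
TE_max = 85 * 9.81 * 0.32
TE_max = 833.85 * 0.32
TE_max = 266.8 kN

266.8


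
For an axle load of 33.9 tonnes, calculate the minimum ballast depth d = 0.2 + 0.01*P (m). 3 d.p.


d = 0.2 + 0.01 * 33.9
d = 0.2 + 0.339
d = 0.539 m

0.539


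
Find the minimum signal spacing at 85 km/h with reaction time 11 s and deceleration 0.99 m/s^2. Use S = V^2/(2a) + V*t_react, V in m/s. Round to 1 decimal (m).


V = 85 / 3.6 = 23.6111 m/s
Braking distance = 23.6111^2 / (2*0.99) = 281.5579 m
Sighting distance = 23.6111 * 11 = 259.7222 m
S = 281.5579 + 259.7222 = 541.3 m

541.3


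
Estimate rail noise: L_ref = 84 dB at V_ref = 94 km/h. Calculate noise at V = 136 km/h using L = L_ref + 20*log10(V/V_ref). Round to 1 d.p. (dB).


V/V_ref = 136 / 94 = 1.446809
log10(1.446809) = 0.160411
20 * 0.160411 = 3.2082
L = 84 + 3.2082 = 87.2 dB

87.2


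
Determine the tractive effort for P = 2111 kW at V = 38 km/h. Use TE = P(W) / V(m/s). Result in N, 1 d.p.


Convert: P = 2111 kW = 2111000 W
V = 38 / 3.6 = 10.5556 m/s
TE = 2111000 / 10.5556
TE = 199989.5 N

199989.5


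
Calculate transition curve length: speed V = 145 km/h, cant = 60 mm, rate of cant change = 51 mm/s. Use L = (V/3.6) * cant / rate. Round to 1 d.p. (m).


Convert speed: V = 145 / 3.6 = 40.2778 m/s
L = 40.2778 * 60 / 51
L = 2416.6667 / 51
L = 47.4 m

47.4


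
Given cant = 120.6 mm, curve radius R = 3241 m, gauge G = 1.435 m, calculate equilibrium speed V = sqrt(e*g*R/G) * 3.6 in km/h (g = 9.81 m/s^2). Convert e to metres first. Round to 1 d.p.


Convert cant: e = 120.6 mm = 0.1206 m
V_ms = sqrt(0.1206 * 9.81 * 3241 / 1.435)
V_ms = sqrt(2672.043015) = 51.6918 m/s
V = 51.6918 * 3.6 = 186.1 km/h

186.1


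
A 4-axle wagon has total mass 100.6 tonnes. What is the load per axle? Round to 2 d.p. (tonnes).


Load per axle = total weight / number of axles
Load = 100.6 / 4
Load = 25.15 tonnes

25.15


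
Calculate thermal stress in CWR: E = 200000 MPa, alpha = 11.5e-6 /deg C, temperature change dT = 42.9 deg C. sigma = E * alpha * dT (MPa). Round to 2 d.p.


sigma = E * alpha * dT
sigma = 200000 * 11.5e-6 * 42.9
sigma = 2.3 * 42.9
sigma = 98.67 MPa

98.67


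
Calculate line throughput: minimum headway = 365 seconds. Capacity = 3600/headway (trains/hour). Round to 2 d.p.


Capacity = 3600 / headway
Capacity = 3600 / 365
Capacity = 9.86 trains/hour

9.86


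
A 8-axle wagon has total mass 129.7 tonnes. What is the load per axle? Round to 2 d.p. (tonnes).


Load per axle = total weight / number of axles
Load = 129.7 / 8
Load = 16.21 tonnes

16.21


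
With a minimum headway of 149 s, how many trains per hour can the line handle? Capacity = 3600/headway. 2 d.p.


Capacity = 3600 / headway
Capacity = 3600 / 149
Capacity = 24.16 trains/hour

24.16


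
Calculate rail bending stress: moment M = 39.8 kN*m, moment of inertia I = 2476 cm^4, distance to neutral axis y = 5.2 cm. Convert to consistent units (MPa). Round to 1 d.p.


Convert units:
M = 39.8 kN*m = 39800000 N*mm
y = 5.2 cm = 52 mm
I = 2476 cm^4 = 24760000 mm^4
sigma = 39800000 * 52 / 24760000
sigma = 83.6 MPa

83.6


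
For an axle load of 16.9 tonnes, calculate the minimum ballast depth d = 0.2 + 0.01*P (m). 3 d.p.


d = 0.2 + 0.01 * 16.9
d = 0.2 + 0.169
d = 0.369 m

0.369


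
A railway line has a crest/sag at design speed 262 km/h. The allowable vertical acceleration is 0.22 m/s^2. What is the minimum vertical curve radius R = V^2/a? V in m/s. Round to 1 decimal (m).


Convert speed: V = 262 / 3.6 = 72.7778 m/s
V^2 = 5296.6049 m^2/s^2
R_v = 5296.6049 / 0.22
R_v = 24075.5 m

24075.5


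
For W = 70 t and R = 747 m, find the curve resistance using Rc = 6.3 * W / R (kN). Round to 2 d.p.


Rc = 6.3 * W / R
Rc = 6.3 * 70 / 747
Rc = 441.0 / 747
Rc = 0.59 kN

0.59


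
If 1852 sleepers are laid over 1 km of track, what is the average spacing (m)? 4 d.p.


Spacing = 1000 m / number of sleepers
Spacing = 1000 / 1852
Spacing = 0.5400 m

0.5400


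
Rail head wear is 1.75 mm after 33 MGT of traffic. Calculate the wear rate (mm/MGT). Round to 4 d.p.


Wear rate = total wear / cumulative tonnage
Rate = 1.75 / 33
Rate = 0.0530 mm/MGT

0.0530


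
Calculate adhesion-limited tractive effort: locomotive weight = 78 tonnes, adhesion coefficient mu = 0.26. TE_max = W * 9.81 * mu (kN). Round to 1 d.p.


TE_max = W * g * mu
TE_max = 78 * 9.81 * 0.26
TE_max = 765.18 * 0.26
TE_max = 198.9 kN

198.9


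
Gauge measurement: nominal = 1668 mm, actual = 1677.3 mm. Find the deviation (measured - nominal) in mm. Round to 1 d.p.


Deviation = measured - nominal
Deviation = 1677.3 - 1668
Deviation = 9.3 mm

9.3


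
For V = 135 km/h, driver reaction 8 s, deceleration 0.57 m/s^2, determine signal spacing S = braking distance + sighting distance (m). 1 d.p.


V = 135 / 3.6 = 37.5 m/s
Braking distance = 37.5^2 / (2*0.57) = 1233.5526 m
Sighting distance = 37.5 * 8 = 300.0 m
S = 1233.5526 + 300.0 = 1533.6 m

1533.6


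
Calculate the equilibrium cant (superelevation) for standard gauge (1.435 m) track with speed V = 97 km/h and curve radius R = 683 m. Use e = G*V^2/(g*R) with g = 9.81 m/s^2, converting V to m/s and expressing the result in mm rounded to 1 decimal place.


Convert speed: V = 97 / 3.6 = 26.9444 m/s
Apply formula: e = 1.435 * 26.9444^2 / (9.81 * 683)
e = 1.435 * 726.0031 / 6700.23
e = 0.155489 m = 155.5 mm

155.5


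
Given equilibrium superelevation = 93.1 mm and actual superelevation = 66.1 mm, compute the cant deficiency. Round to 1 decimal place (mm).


Cant deficiency = equilibrium cant - actual cant
CD = 93.1 - 66.1
CD = 27.0 mm

27.0


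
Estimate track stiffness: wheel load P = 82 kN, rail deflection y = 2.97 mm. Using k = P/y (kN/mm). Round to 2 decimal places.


Track stiffness k = P / y
k = 82 / 2.97
k = 27.61 kN/mm

27.61


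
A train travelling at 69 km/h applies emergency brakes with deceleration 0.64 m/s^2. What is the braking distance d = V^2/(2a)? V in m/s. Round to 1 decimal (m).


Convert speed: V = 69 / 3.6 = 19.1667 m/s
V^2 = 367.3611
d = 367.3611 / (2 * 0.64)
d = 367.3611 / 1.28
d = 287.0 m

287.0


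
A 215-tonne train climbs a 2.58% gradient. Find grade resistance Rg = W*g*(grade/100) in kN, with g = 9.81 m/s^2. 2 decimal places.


Rg = W * 9.81 * grade / 100
Rg = 215 * 9.81 * 2.58 / 100
Rg = 2109.15 * 0.0258
Rg = 54.42 kN

54.42


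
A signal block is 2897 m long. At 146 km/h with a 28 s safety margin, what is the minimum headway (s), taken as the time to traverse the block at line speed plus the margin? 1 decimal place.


V = 146 / 3.6 = 40.5556 m/s
Block traversal time = 2897 / 40.5556 = 71.4329 s
Headway = 71.4329 + 28
Headway = 99.4 s

99.4


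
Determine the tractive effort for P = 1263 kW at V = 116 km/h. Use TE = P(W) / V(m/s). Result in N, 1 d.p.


Convert: P = 1263 kW = 1263000 W
V = 116 / 3.6 = 32.2222 m/s
TE = 1263000 / 32.2222
TE = 39196.6 N

39196.6


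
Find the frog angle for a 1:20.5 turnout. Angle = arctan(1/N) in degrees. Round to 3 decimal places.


1/N = 1/20.5 = 0.04878
angle = arctan(0.04878) = 0.048742 rad
angle = 0.048742 * 180/pi = 2.793 degrees

2.793


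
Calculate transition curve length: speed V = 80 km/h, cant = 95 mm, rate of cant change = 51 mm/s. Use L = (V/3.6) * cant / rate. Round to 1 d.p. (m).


Convert speed: V = 80 / 3.6 = 22.2222 m/s
L = 22.2222 * 95 / 51
L = 2111.1111 / 51
L = 41.4 m

41.4


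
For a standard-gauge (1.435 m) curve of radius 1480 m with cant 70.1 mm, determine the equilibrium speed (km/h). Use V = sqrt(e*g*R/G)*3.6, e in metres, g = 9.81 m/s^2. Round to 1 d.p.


Convert cant: e = 70.1 mm = 0.0701 m
V_ms = sqrt(0.0701 * 9.81 * 1480 / 1.435)
V_ms = sqrt(709.245909) = 26.6317 m/s
V = 26.6317 * 3.6 = 95.9 km/h

95.9


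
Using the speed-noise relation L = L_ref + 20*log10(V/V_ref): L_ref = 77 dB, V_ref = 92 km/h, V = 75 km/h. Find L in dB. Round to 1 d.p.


V/V_ref = 75 / 92 = 0.815217
log10(0.815217) = -0.088727
20 * -0.088727 = -1.7745
L = 77 + -1.7745 = 75.2 dB

75.2


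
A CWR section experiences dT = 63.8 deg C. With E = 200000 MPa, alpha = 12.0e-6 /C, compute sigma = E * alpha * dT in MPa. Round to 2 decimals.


sigma = E * alpha * dT
sigma = 200000 * 12.0e-6 * 63.8
sigma = 2.4 * 63.8
sigma = 153.12 MPa

153.12


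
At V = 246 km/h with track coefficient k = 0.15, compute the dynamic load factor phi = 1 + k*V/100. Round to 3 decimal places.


phi = 1 + k * V / 100
phi = 1 + 0.15 * 246 / 100
phi = 1 + 0.369
phi = 1.369

1.369


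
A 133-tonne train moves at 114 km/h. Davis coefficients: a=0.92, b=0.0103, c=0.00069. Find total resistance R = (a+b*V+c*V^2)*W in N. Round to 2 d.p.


b*V = 0.0103 * 114 = 1.1742
c*V^2 = 0.00069 * 12996 = 8.96724
R_per_t = 0.92 + 1.1742 + 8.96724 = 11.06144 N/t
R_total = 11.06144 * 133 = 1471.17 N

1471.17


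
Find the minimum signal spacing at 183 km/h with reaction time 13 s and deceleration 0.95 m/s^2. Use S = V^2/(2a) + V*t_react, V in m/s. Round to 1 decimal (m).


V = 183 / 3.6 = 50.8333 m/s
Braking distance = 50.8333^2 / (2*0.95) = 1360.0146 m
Sighting distance = 50.8333 * 13 = 660.8333 m
S = 1360.0146 + 660.8333 = 2020.8 m

2020.8


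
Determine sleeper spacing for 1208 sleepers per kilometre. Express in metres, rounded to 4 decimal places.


Spacing = 1000 m / number of sleepers
Spacing = 1000 / 1208
Spacing = 0.8278 m

0.8278


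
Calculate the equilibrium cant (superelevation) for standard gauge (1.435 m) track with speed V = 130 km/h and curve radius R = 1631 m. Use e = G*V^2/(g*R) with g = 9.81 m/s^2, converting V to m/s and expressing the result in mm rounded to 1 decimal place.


Convert speed: V = 130 / 3.6 = 36.1111 m/s
Apply formula: e = 1.435 * 36.1111^2 / (9.81 * 1631)
e = 1.435 * 1304.0123 / 16000.11
e = 0.116953 m = 117.0 mm

117.0


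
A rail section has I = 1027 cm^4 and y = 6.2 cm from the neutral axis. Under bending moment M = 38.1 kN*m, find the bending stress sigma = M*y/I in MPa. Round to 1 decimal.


Convert units:
M = 38.1 kN*m = 38100000 N*mm
y = 6.2 cm = 62 mm
I = 1027 cm^4 = 10270000 mm^4
sigma = 38100000 * 62 / 10270000
sigma = 230.0 MPa

230.0


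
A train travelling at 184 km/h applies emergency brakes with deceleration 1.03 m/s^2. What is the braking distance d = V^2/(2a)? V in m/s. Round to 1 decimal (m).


Convert speed: V = 184 / 3.6 = 51.1111 m/s
V^2 = 2612.3457
d = 2612.3457 / (2 * 1.03)
d = 2612.3457 / 2.06
d = 1268.1 m

1268.1


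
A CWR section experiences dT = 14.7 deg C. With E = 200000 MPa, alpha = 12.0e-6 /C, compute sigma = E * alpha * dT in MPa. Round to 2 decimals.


sigma = E * alpha * dT
sigma = 200000 * 12.0e-6 * 14.7
sigma = 2.4 * 14.7
sigma = 35.28 MPa

35.28


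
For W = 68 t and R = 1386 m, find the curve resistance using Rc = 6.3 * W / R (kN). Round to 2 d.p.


Rc = 6.3 * W / R
Rc = 6.3 * 68 / 1386
Rc = 428.4 / 1386
Rc = 0.31 kN

0.31


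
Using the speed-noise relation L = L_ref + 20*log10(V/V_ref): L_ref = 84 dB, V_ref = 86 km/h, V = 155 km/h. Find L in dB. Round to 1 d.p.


V/V_ref = 155 / 86 = 1.802326
log10(1.802326) = 0.255833
20 * 0.255833 = 5.1167
L = 84 + 5.1167 = 89.1 dB

89.1


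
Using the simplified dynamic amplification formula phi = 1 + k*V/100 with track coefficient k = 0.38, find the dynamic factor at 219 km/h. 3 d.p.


phi = 1 + k * V / 100
phi = 1 + 0.38 * 219 / 100
phi = 1 + 0.8322
phi = 1.832

1.832


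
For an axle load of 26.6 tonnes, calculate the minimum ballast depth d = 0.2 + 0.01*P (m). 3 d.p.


d = 0.2 + 0.01 * 26.6
d = 0.2 + 0.266
d = 0.466 m

0.466


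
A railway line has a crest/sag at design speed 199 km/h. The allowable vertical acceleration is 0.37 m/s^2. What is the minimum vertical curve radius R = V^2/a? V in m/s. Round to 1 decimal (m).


Convert speed: V = 199 / 3.6 = 55.2778 m/s
V^2 = 3055.6327 m^2/s^2
R_v = 3055.6327 / 0.37
R_v = 8258.5 m

8258.5


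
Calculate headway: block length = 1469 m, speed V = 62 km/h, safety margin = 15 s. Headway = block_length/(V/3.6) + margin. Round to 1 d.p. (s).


V = 62 / 3.6 = 17.2222 m/s
Block traversal time = 1469 / 17.2222 = 85.2968 s
Headway = 85.2968 + 15
Headway = 100.3 s

100.3


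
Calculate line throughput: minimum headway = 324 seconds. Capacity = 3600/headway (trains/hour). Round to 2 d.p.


Capacity = 3600 / headway
Capacity = 3600 / 324
Capacity = 11.11 trains/hour

11.11


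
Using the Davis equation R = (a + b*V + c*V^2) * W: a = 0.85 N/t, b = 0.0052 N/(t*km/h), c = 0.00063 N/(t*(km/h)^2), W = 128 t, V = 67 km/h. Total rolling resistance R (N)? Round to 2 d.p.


b*V = 0.0052 * 67 = 0.3484
c*V^2 = 0.00063 * 4489 = 2.82807
R_per_t = 0.85 + 0.3484 + 2.82807 = 4.02647 N/t
R_total = 4.02647 * 128 = 515.39 N

515.39


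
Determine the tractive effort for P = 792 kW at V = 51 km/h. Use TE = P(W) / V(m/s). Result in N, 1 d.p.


Convert: P = 792 kW = 792000 W
V = 51 / 3.6 = 14.1667 m/s
TE = 792000 / 14.1667
TE = 55905.9 N

55905.9


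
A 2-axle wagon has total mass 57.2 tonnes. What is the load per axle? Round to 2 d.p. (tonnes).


Load per axle = total weight / number of axles
Load = 57.2 / 2
Load = 28.60 tonnes

28.60


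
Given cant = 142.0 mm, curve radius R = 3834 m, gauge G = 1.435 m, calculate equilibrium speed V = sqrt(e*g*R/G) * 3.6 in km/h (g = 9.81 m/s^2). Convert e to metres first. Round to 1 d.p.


Convert cant: e = 142.0 mm = 0.1420 m
V_ms = sqrt(0.1420 * 9.81 * 3834 / 1.435)
V_ms = sqrt(3721.838801) = 61.0069 m/s
V = 61.0069 * 3.6 = 219.6 km/h

219.6


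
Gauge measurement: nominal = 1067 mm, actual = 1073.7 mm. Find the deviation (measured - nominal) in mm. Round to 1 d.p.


Deviation = measured - nominal
Deviation = 1073.7 - 1067
Deviation = 6.7 mm

6.7


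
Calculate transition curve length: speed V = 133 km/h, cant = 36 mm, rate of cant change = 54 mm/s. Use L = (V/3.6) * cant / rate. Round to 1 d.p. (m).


Convert speed: V = 133 / 3.6 = 36.9444 m/s
L = 36.9444 * 36 / 54
L = 1330.0 / 54
L = 24.6 m

24.6


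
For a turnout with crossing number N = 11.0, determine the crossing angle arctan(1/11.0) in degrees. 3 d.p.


1/N = 1/11.0 = 0.090909
angle = arctan(0.090909) = 0.09066 rad
angle = 0.09066 * 180/pi = 5.194 degrees

5.194


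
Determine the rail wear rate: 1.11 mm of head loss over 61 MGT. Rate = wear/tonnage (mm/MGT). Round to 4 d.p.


Wear rate = total wear / cumulative tonnage
Rate = 1.11 / 61
Rate = 0.0182 mm/MGT

0.0182


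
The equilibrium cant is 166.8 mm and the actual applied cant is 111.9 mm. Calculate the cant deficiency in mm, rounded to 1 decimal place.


Cant deficiency = equilibrium cant - actual cant
CD = 166.8 - 111.9
CD = 54.9 mm

54.9


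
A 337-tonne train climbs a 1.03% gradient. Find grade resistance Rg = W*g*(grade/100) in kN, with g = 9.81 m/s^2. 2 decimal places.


Rg = W * 9.81 * grade / 100
Rg = 337 * 9.81 * 1.03 / 100
Rg = 3305.97 * 0.0103
Rg = 34.05 kN

34.05


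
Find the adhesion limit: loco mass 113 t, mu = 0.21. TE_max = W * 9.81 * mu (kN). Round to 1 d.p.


TE_max = W * g * mu
TE_max = 113 * 9.81 * 0.21
TE_max = 1108.53 * 0.21
TE_max = 232.8 kN

232.8


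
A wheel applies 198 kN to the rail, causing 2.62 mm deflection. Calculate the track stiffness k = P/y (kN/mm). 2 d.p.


Track stiffness k = P / y
k = 198 / 2.62
k = 75.57 kN/mm

75.57


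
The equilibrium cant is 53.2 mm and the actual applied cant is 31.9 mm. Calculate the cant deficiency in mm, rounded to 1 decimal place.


Cant deficiency = equilibrium cant - actual cant
CD = 53.2 - 31.9
CD = 21.3 mm

21.3


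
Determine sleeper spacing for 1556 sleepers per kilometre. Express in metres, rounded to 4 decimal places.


Spacing = 1000 m / number of sleepers
Spacing = 1000 / 1556
Spacing = 0.6427 m

0.6427


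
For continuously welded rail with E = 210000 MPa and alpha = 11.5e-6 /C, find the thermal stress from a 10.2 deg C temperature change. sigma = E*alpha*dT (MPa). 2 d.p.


sigma = E * alpha * dT
sigma = 210000 * 11.5e-6 * 10.2
sigma = 2.415 * 10.2
sigma = 24.63 MPa

24.63


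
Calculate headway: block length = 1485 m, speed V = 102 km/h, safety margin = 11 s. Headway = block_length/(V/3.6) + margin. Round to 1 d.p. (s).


V = 102 / 3.6 = 28.3333 m/s
Block traversal time = 1485 / 28.3333 = 52.4118 s
Headway = 52.4118 + 11
Headway = 63.4 s

63.4


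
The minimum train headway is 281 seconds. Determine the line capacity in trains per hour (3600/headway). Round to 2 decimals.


Capacity = 3600 / headway
Capacity = 3600 / 281
Capacity = 12.81 trains/hour

12.81


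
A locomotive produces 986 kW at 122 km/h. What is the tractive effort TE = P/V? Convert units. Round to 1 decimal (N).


Convert: P = 986 kW = 986000 W
V = 122 / 3.6 = 33.8889 m/s
TE = 986000 / 33.8889
TE = 29095.1 N

29095.1


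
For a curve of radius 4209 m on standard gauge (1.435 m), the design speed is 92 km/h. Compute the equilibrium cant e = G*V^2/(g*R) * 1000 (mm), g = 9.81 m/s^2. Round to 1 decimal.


Convert speed: V = 92 / 3.6 = 25.5556 m/s
Apply formula: e = 1.435 * 25.5556^2 / (9.81 * 4209)
e = 1.435 * 653.0864 / 41290.29
e = 0.022697 m = 22.7 mm

22.7


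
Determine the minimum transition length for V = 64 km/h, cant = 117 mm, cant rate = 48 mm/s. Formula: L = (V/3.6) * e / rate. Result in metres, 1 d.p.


Convert speed: V = 64 / 3.6 = 17.7778 m/s
L = 17.7778 * 117 / 48
L = 2080.0 / 48
L = 43.3 m

43.3


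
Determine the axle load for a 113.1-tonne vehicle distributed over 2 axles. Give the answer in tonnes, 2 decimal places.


Load per axle = total weight / number of axles
Load = 113.1 / 2
Load = 56.55 tonnes

56.55


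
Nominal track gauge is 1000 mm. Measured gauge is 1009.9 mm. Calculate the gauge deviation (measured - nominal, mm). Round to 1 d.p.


Deviation = measured - nominal
Deviation = 1009.9 - 1000
Deviation = 9.9 mm

9.9


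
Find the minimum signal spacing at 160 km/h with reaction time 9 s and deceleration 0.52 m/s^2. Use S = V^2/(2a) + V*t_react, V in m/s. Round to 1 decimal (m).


V = 160 / 3.6 = 44.4444 m/s
Braking distance = 44.4444^2 / (2*0.52) = 1899.3352 m
Sighting distance = 44.4444 * 9 = 400.0 m
S = 1899.3352 + 400.0 = 2299.3 m

2299.3


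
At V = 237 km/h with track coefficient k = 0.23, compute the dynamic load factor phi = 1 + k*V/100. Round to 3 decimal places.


phi = 1 + k * V / 100
phi = 1 + 0.23 * 237 / 100
phi = 1 + 0.5451
phi = 1.545

1.545


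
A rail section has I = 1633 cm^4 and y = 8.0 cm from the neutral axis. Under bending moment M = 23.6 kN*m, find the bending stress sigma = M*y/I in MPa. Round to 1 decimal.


Convert units:
M = 23.6 kN*m = 23600000 N*mm
y = 8.0 cm = 80 mm
I = 1633 cm^4 = 16330000 mm^4
sigma = 23600000 * 80 / 16330000
sigma = 115.6 MPa

115.6


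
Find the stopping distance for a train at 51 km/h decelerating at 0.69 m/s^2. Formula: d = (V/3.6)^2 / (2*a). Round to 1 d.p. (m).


Convert speed: V = 51 / 3.6 = 14.1667 m/s
V^2 = 200.6944
d = 200.6944 / (2 * 0.69)
d = 200.6944 / 1.38
d = 145.4 m

145.4


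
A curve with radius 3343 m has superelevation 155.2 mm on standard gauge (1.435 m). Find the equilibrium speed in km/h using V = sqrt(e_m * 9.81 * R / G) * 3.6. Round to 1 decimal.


Convert cant: e = 155.2 mm = 0.1552 m
V_ms = sqrt(0.1552 * 9.81 * 3343 / 1.435)
V_ms = sqrt(3546.869419) = 59.5556 m/s
V = 59.5556 * 3.6 = 214.4 km/h

214.4


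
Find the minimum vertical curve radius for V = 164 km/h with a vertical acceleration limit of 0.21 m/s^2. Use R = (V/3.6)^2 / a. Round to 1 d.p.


Convert speed: V = 164 / 3.6 = 45.5556 m/s
V^2 = 2075.3086 m^2/s^2
R_v = 2075.3086 / 0.21
R_v = 9882.4 m

9882.4


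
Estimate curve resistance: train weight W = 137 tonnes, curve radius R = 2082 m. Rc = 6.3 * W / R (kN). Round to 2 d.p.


Rc = 6.3 * W / R
Rc = 6.3 * 137 / 2082
Rc = 863.1 / 2082
Rc = 0.41 kN

0.41


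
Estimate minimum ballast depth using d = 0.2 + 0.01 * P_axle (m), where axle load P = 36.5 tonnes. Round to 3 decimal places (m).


d = 0.2 + 0.01 * 36.5
d = 0.2 + 0.365
d = 0.565 m

0.565


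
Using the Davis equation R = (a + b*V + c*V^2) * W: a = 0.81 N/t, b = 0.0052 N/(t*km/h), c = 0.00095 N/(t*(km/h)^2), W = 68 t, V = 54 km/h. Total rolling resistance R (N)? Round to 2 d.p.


b*V = 0.0052 * 54 = 0.2808
c*V^2 = 0.00095 * 2916 = 2.7702
R_per_t = 0.81 + 0.2808 + 2.7702 = 3.861 N/t
R_total = 3.861 * 68 = 262.55 N

262.55


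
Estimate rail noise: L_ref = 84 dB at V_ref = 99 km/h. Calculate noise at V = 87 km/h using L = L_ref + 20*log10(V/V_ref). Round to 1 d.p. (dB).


V/V_ref = 87 / 99 = 0.878788
log10(0.878788) = -0.056116
20 * -0.056116 = -1.1223
L = 84 + -1.1223 = 82.9 dB

82.9


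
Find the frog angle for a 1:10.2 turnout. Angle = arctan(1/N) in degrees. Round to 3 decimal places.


1/N = 1/10.2 = 0.098039
angle = arctan(0.098039) = 0.097727 rad
angle = 0.097727 * 180/pi = 5.599 degrees

5.599


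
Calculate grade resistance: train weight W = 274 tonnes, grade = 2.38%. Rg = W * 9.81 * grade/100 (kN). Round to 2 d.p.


Rg = W * 9.81 * grade / 100
Rg = 274 * 9.81 * 2.38 / 100
Rg = 2687.94 * 0.0238
Rg = 63.97 kN

63.97


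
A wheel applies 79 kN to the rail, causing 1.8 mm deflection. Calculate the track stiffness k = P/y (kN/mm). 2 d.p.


Track stiffness k = P / y
k = 79 / 1.8
k = 43.89 kN/mm

43.89


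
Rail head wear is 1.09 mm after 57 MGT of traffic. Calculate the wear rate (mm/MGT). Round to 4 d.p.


Wear rate = total wear / cumulative tonnage
Rate = 1.09 / 57
Rate = 0.0191 mm/MGT

0.0191


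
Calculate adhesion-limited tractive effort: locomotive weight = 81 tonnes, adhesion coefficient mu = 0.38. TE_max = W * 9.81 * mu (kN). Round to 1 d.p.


TE_max = W * g * mu
TE_max = 81 * 9.81 * 0.38
TE_max = 794.61 * 0.38
TE_max = 302.0 kN

302.0
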